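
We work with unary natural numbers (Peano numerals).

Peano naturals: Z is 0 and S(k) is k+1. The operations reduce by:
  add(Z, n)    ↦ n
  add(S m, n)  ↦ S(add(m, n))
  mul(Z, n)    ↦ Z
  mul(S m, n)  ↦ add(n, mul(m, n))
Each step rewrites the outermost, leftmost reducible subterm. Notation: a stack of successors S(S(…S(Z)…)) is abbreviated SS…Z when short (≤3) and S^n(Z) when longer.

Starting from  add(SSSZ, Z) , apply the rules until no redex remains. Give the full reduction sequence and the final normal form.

  start: add(SSSZ, Z)
  [1] S(add(SSZ, Z))
  [2] S(S(add(SZ, Z)))
  [3] S(S(S(add(Z, Z))))
  [4] SSSZ

Answer: normal form = SSSZ  (in 4 steps)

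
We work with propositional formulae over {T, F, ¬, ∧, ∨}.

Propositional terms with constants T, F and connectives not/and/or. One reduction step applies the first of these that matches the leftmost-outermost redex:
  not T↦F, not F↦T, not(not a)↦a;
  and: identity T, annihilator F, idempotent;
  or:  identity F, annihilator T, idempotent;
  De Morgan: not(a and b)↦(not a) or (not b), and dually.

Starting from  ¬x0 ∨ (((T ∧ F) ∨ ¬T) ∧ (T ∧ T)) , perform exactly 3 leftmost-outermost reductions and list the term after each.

Answer: after 3 steps: ¬x0 ∨ (F ∧ (T ∧ T))

Derivation:
  start: ¬x0 ∨ (((T ∧ F) ∨ ¬T) ∧ (T ∧ T))
  step 1: ¬x0 ∨ ((F ∨ ¬T) ∧ (T ∧ T))
  step 2: ¬x0 ∨ (¬T ∧ (T ∧ T))
  step 3: ¬x0 ∨ (F ∧ (T ∧ T))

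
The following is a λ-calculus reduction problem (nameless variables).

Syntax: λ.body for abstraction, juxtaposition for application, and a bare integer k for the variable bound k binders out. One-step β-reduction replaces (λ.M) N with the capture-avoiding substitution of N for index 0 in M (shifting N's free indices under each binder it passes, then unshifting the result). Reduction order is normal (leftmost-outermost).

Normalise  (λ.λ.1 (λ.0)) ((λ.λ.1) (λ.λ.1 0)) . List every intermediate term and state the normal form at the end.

  start: (λ.λ.1 (λ.0)) ((λ.λ.1) (λ.λ.1 0))
  [1] λ.(λ.λ.1) (λ.λ.1 0) (λ.0)
  [2] λ.(λ.λ.λ.1 0) (λ.0)
  [3] λ.λ.λ.1 0

Answer: normal form = λ.λ.λ.1 0  (in 3 steps)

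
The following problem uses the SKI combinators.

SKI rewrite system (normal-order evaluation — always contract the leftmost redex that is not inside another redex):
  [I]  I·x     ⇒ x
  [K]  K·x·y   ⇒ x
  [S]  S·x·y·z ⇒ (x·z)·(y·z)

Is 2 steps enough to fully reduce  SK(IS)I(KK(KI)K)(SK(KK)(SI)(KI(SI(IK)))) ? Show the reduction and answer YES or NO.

Answer: NO — after 2 steps the term is I(KK(KI)K)(SK(KK)(SI)(KI(SI(IK)))), not yet normal

Reduction:
  start: SK(IS)I(KK(KI)K)(SK(KK)(SI)(KI(SI(IK))))
  step 1: KI(ISI)(KK(KI)K)(SK(KK)(SI)(KI(SI(IK))))
  step 2: I(KK(KI)K)(SK(KK)(SI)(KI(SI(IK))))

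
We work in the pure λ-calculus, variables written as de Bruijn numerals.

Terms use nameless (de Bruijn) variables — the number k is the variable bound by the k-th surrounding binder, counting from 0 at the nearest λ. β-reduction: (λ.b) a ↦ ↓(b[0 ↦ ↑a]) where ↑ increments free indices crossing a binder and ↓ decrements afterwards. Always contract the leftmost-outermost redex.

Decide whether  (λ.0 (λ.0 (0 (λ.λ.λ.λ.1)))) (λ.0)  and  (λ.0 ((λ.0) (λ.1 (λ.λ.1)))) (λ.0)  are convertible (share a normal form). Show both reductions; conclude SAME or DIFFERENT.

Term A:
  start: (λ.0 (λ.0 (0 (λ.λ.λ.λ.1)))) (λ.0)
  →1  (λ.0) (λ.0 (0 (λ.λ.λ.λ.1)))
  →2  λ.0 (0 (λ.λ.λ.λ.1))

Term B:
  start: (λ.0 ((λ.0) (λ.1 (λ.λ.1)))) (λ.0)
  →1  (λ.0) ((λ.0) (λ.(λ.0) (λ.λ.1)))
  →2  (λ.0) (λ.(λ.0) (λ.λ.1))
  →3  λ.(λ.0) (λ.λ.1)
  →4  λ.λ.λ.1

Answer: DIFFERENT — A ⇓ λ.0 (0 (λ.λ.λ.λ.1)), B ⇓ λ.λ.λ.1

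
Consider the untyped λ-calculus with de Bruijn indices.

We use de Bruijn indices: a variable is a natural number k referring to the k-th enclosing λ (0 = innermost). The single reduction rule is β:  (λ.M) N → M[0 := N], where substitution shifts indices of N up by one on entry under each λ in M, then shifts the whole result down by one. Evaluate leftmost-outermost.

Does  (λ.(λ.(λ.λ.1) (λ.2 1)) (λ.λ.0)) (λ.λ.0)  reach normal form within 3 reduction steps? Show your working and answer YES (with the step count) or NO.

Answer: NO — after 3 steps the term is λ.λ.(λ.λ.0) (λ.λ.0), not yet normal

Derivation:
  start: (λ.(λ.(λ.λ.1) (λ.2 1)) (λ.λ.0)) (λ.λ.0)
  [1] (λ.(λ.λ.1) (λ.(λ.λ.0) 1)) (λ.λ.0)
  [2] (λ.λ.1) (λ.(λ.λ.0) (λ.λ.0))
  [3] λ.λ.(λ.λ.0) (λ.λ.0)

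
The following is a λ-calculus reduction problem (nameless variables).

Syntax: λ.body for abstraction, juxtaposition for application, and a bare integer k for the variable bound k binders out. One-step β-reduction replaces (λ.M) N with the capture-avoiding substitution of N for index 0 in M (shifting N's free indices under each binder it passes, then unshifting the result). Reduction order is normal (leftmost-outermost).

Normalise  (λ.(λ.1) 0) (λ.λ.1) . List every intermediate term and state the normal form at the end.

Answer: normal form = λ.λ.1  (in 2 steps)

Reduction:
  start: (λ.(λ.1) 0) (λ.λ.1)
  [1] (λ.λ.λ.1) (λ.λ.1)
  [2] λ.λ.1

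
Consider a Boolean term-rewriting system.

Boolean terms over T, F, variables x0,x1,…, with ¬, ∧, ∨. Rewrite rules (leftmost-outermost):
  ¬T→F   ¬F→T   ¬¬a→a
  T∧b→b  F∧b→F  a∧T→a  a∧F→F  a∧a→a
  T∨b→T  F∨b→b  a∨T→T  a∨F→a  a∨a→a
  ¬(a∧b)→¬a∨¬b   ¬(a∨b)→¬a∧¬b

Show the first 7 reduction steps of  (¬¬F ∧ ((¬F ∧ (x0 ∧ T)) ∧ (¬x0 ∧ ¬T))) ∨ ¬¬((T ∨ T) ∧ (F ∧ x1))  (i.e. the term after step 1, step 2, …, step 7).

Answer: after 7 steps: F

Derivation:
  start: (¬¬F ∧ ((¬F ∧ (x0 ∧ T)) ∧ (¬x0 ∧ ¬T))) ∨ ¬¬((T ∨ T) ∧ (F ∧ x1))
  step 1: (F ∧ ((¬F ∧ (x0 ∧ T)) ∧ (¬x0 ∧ ¬T))) ∨ ¬¬((T ∨ T) ∧ (F ∧ x1))
  step 2: F ∨ ¬¬((T ∨ T) ∧ (F ∧ x1))
  step 3: ¬¬((T ∨ T) ∧ (F ∧ x1))
  step 4: (T ∨ T) ∧ (F ∧ x1)
  step 5: T ∧ (F ∧ x1)
  step 6: F ∧ x1
  step 7: F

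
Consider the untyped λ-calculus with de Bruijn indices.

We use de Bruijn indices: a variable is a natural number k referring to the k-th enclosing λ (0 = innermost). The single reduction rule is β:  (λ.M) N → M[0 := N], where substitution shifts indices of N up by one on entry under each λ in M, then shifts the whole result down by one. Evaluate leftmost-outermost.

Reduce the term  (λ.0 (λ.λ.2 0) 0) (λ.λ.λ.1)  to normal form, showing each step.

  start: (λ.0 (λ.λ.2 0) 0) (λ.λ.λ.1)
  →1  (λ.λ.λ.1) (λ.λ.(λ.λ.λ.1) 0) (λ.λ.λ.1)
  →2  (λ.λ.1) (λ.λ.λ.1)
  →3  λ.λ.λ.λ.1

Answer: normal form = λ.λ.λ.λ.1  (in 3 steps)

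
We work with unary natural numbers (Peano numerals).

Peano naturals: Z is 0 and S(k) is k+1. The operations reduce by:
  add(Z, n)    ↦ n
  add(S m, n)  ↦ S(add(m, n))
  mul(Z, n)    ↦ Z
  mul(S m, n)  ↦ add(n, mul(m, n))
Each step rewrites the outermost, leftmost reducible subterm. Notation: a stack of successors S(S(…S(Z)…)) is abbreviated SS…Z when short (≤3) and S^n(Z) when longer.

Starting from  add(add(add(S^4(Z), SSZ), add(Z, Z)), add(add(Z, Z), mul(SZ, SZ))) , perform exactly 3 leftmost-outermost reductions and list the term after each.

Answer: after 3 steps: S(add(add(add(SSSZ, SSZ), add(Z, Z)), add(add(Z, Z), mul(SZ, SZ))))

Working:
  start: add(add(add(S^4(Z), SSZ), add(Z, Z)), add(add(Z, Z), mul(SZ, SZ)))
  →1  add(add(S(add(SSSZ, SSZ)), add(Z, Z)), add(add(Z, Z), mul(SZ, SZ)))
  →2  add(S(add(add(SSSZ, SSZ), add(Z, Z))), add(add(Z, Z), mul(SZ, SZ)))
  →3  S(add(add(add(SSSZ, SSZ), add(Z, Z)), add(add(Z, Z), mul(SZ, SZ))))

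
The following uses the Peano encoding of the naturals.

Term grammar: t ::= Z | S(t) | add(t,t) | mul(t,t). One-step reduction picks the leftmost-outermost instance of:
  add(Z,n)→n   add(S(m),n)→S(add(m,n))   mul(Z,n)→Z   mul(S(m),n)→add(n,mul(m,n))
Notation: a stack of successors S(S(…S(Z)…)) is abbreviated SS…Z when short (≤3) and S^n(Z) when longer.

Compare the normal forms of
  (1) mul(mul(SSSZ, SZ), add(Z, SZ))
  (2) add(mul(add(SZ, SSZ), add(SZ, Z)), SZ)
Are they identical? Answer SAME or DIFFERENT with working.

Answer: DIFFERENT — A ⇓ SSSZ, B ⇓ S^4(Z)

Derivation:
Term A:
  start: mul(mul(SSSZ, SZ), add(Z, SZ))
  step 1: mul(add(SZ, mul(SSZ, SZ)), add(Z, SZ))
  step 2: mul(S(add(Z, mul(SSZ, SZ))), add(Z, SZ))
  step 3: add(add(Z, SZ), mul(add(Z, mul(SSZ, SZ)), add(Z, SZ)))
  step 4: add(SZ, mul(add(Z, mul(SSZ, SZ)), add(Z, SZ)))
  step 5: S(add(Z, mul(add(Z, mul(SSZ, SZ)), add(Z, SZ))))
  step 6: S(mul(add(Z, mul(SSZ, SZ)), add(Z, SZ)))
  step 7: S(mul(mul(SSZ, SZ), add(Z, SZ)))
  step 8: S(mul(add(SZ, mul(SZ, SZ)), add(Z, SZ)))
  step 9: S(mul(S(add(Z, mul(SZ, SZ))), add(Z, SZ)))
  step 10: S(add(add(Z, SZ), mul(add(Z, mul(SZ, SZ)), add(Z, SZ))))
  step 11: S(add(SZ, mul(add(Z, mul(SZ, SZ)), add(Z, SZ))))
  step 12: S(S(add(Z, mul(add(Z, mul(SZ, SZ)), add(Z, SZ)))))
  step 13: S(S(mul(add(Z, mul(SZ, SZ)), add(Z, SZ))))
  step 14: S(S(mul(mul(SZ, SZ), add(Z, SZ))))
  step 15: S(S(mul(add(SZ, mul(Z, SZ)), add(Z, SZ))))
  step 16: S(S(mul(S(add(Z, mul(Z, SZ))), add(Z, SZ))))
  step 17: S(S(add(add(Z, SZ), mul(add(Z, mul(Z, SZ)), add(Z, SZ)))))
  step 18: S(S(add(SZ, mul(add(Z, mul(Z, SZ)), add(Z, SZ)))))
  step 19: S(S(S(add(Z, mul(add(Z, mul(Z, SZ)), add(Z, SZ))))))
  step 20: S(S(S(mul(add(Z, mul(Z, SZ)), add(Z, SZ)))))
  step 21: S(S(S(mul(mul(Z, SZ), add(Z, SZ)))))
  step 22: S(S(S(mul(Z, add(Z, SZ)))))
  step 23: SSSZ

Term B:
  start: add(mul(add(SZ, SSZ), add(SZ, Z)), SZ)
  step 1: add(mul(S(add(Z, SSZ)), add(SZ, Z)), SZ)
  step 2: add(add(add(SZ, Z), mul(add(Z, SSZ), add(SZ, Z))), SZ)
  step 3: add(add(S(add(Z, Z)), mul(add(Z, SSZ), add(SZ, Z))), SZ)
  step 4: add(S(add(add(Z, Z), mul(add(Z, SSZ), add(SZ, Z)))), SZ)
  step 5: S(add(add(add(Z, Z), mul(add(Z, SSZ), add(SZ, Z))), SZ))
  step 6: S(add(add(Z, mul(add(Z, SSZ), add(SZ, Z))), SZ))
  step 7: S(add(mul(add(Z, SSZ), add(SZ, Z)), SZ))
  step 8: S(add(mul(SSZ, add(SZ, Z)), SZ))
  step 9: S(add(add(add(SZ, Z), mul(SZ, add(SZ, Z))), SZ))
  step 10: S(add(add(S(add(Z, Z)), mul(SZ, add(SZ, Z))), SZ))
  step 11: S(add(S(add(add(Z, Z), mul(SZ, add(SZ, Z)))), SZ))
  step 12: S(S(add(add(add(Z, Z), mul(SZ, add(SZ, Z))), SZ)))
  step 13: S(S(add(add(Z, mul(SZ, add(SZ, Z))), SZ)))
  step 14: S(S(add(mul(SZ, add(SZ, Z)), SZ)))
  step 15: S(S(add(add(add(SZ, Z), mul(Z, add(SZ, Z))), SZ)))
  step 16: S(S(add(add(S(add(Z, Z)), mul(Z, add(SZ, Z))), SZ)))
  step 17: S(S(add(S(add(add(Z, Z), mul(Z, add(SZ, Z)))), SZ)))
  step 18: S(S(S(add(add(add(Z, Z), mul(Z, add(SZ, Z))), SZ))))
  step 19: S(S(S(add(add(Z, mul(Z, add(SZ, Z))), SZ))))
  step 20: S(S(S(add(mul(Z, add(SZ, Z)), SZ))))
  step 21: S(S(S(add(Z, SZ))))
  step 22: S^4(Z)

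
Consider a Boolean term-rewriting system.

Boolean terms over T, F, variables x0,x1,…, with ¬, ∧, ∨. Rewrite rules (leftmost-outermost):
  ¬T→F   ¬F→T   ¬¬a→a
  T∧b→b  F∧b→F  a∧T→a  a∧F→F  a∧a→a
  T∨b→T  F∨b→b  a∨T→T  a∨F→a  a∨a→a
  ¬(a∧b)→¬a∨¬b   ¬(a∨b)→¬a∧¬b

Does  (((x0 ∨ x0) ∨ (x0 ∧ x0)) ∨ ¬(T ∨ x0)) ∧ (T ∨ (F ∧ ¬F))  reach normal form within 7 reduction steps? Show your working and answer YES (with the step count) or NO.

  start: (((x0 ∨ x0) ∨ (x0 ∧ x0)) ∨ ¬(T ∨ x0)) ∧ (T ∨ (F ∧ ¬F))
  step 1: ((x0 ∨ (x0 ∧ x0)) ∨ ¬(T ∨ x0)) ∧ (T ∨ (F ∧ ¬F))
  step 2: ((x0 ∨ x0) ∨ ¬(T ∨ x0)) ∧ (T ∨ (F ∧ ¬F))
  step 3: (x0 ∨ ¬(T ∨ x0)) ∧ (T ∨ (F ∧ ¬F))
  step 4: (x0 ∨ (¬T ∧ ¬x0)) ∧ (T ∨ (F ∧ ¬F))
  step 5: (x0 ∨ (F ∧ ¬x0)) ∧ (T ∨ (F ∧ ¬F))
  step 6: (x0 ∨ F) ∧ (T ∨ (F ∧ ¬F))
  step 7: x0 ∧ (T ∨ (F ∧ ¬F))

Answer: NO — after 7 steps the term is x0 ∧ (T ∨ (F ∧ ¬F)), not yet normal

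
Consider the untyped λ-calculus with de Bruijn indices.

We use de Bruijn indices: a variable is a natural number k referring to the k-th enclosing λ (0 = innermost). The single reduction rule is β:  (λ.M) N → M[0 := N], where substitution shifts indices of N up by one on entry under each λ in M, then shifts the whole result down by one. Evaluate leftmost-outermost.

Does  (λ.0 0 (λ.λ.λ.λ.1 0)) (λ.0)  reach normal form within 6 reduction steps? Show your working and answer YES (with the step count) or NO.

  start: (λ.0 0 (λ.λ.λ.λ.1 0)) (λ.0)
  step 1: (λ.0) (λ.0) (λ.λ.λ.λ.1 0)
  step 2: (λ.0) (λ.λ.λ.λ.1 0)
  step 3: λ.λ.λ.λ.1 0

Answer: YES — reaches normal form λ.λ.λ.λ.1 0 in 3 ≤ 6 steps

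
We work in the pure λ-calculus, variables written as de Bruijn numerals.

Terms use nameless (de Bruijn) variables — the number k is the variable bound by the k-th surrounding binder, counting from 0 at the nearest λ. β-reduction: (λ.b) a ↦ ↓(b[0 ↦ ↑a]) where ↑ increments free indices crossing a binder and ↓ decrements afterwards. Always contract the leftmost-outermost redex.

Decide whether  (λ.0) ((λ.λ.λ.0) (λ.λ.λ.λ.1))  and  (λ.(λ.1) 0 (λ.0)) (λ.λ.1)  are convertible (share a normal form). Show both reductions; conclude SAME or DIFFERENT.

Term A:
  start: (λ.0) ((λ.λ.λ.0) (λ.λ.λ.λ.1))
  step 1: (λ.λ.λ.0) (λ.λ.λ.λ.1)
  step 2: λ.λ.0

Term B:
  start: (λ.(λ.1) 0 (λ.0)) (λ.λ.1)
  step 1: (λ.λ.λ.1) (λ.λ.1) (λ.0)
  step 2: (λ.λ.1) (λ.0)
  step 3: λ.λ.0

Answer: SAME — A ⇓ λ.λ.0, B ⇓ λ.λ.0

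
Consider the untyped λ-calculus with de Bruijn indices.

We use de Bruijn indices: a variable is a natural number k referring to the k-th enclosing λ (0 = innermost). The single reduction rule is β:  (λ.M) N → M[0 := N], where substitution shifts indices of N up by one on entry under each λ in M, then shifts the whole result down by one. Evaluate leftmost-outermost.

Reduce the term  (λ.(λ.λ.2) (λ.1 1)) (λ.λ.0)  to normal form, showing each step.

  start: (λ.(λ.λ.2) (λ.1 1)) (λ.λ.0)
  →1  (λ.λ.λ.λ.0) (λ.(λ.λ.0) (λ.λ.0))
  →2  λ.λ.λ.0

Answer: normal form = λ.λ.λ.0  (in 2 steps)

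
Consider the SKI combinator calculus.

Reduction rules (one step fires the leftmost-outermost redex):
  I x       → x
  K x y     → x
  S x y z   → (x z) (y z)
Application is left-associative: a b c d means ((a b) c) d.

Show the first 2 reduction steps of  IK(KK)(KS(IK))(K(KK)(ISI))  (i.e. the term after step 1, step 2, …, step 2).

  start: IK(KK)(KS(IK))(K(KK)(ISI))
  →1  K(KK)(KS(IK))(K(KK)(ISI))
  →2  KK(K(KK)(ISI))

Answer: after 2 steps: KK(K(KK)(ISI))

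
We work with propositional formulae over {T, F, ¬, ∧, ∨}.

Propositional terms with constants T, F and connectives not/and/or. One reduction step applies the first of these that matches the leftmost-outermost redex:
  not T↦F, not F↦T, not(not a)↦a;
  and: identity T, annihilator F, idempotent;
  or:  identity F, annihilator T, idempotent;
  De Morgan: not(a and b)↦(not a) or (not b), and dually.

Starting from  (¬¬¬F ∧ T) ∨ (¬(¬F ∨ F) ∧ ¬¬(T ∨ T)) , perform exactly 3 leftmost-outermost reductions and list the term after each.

  start: (¬¬¬F ∧ T) ∨ (¬(¬F ∨ F) ∧ ¬¬(T ∨ T))
  step 1: ¬¬¬F ∨ (¬(¬F ∨ F) ∧ ¬¬(T ∨ T))
  step 2: ¬F ∨ (¬(¬F ∨ F) ∧ ¬¬(T ∨ T))
  step 3: T ∨ (¬(¬F ∨ F) ∧ ¬¬(T ∨ T))

Answer: after 3 steps: T ∨ (¬(¬F ∨ F) ∧ ¬¬(T ∨ T))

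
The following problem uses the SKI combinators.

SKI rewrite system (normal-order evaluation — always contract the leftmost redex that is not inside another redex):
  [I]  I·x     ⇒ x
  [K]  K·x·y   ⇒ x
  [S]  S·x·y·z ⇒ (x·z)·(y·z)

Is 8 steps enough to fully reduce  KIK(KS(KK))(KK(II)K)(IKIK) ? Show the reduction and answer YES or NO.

Answer: YES — reaches normal form S(KK)I in 6 ≤ 8 steps

Working:
  start: KIK(KS(KK))(KK(II)K)(IKIK)
  →1  I(KS(KK))(KK(II)K)(IKIK)
  →2  KS(KK)(KK(II)K)(IKIK)
  →3  S(KK(II)K)(IKIK)
  →4  S(KK)(IKIK)
  →5  S(KK)(KIK)
  →6  S(KK)I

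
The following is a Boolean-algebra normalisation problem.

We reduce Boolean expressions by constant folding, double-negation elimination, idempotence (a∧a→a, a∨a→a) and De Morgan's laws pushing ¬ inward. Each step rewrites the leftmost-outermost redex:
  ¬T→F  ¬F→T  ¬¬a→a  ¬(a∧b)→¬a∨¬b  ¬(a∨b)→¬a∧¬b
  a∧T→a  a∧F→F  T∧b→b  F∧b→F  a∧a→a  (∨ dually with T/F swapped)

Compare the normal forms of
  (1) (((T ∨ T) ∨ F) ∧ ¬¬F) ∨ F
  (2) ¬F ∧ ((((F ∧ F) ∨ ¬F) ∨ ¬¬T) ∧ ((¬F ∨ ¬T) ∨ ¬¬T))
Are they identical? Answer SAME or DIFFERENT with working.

Answer: DIFFERENT — A ⇓ F, B ⇓ T

Working:
Term A:
  start: (((T ∨ T) ∨ F) ∧ ¬¬F) ∨ F
  step 1: ((T ∨ T) ∨ F) ∧ ¬¬F
  step 2: (T ∨ T) ∧ ¬¬F
  step 3: T ∧ ¬¬F
  step 4: ¬¬F
  step 5: F

Term B:
  start: ¬F ∧ ((((F ∧ F) ∨ ¬F) ∨ ¬¬T) ∧ ((¬F ∨ ¬T) ∨ ¬¬T))
  step 1: T ∧ ((((F ∧ F) ∨ ¬F) ∨ ¬¬T) ∧ ((¬F ∨ ¬T) ∨ ¬¬T))
  step 2: (((F ∧ F) ∨ ¬F) ∨ ¬¬T) ∧ ((¬F ∨ ¬T) ∨ ¬¬T)
  step 3: ((F ∨ ¬F) ∨ ¬¬T) ∧ ((¬F ∨ ¬T) ∨ ¬¬T)
  step 4: (¬F ∨ ¬¬T) ∧ ((¬F ∨ ¬T) ∨ ¬¬T)
  step 5: (T ∨ ¬¬T) ∧ ((¬F ∨ ¬T) ∨ ¬¬T)
  step 6: T ∧ ((¬F ∨ ¬T) ∨ ¬¬T)
  step 7: (¬F ∨ ¬T) ∨ ¬¬T
  step 8: (T ∨ ¬T) ∨ ¬¬T
  step 9: T ∨ ¬¬T
  step 10: T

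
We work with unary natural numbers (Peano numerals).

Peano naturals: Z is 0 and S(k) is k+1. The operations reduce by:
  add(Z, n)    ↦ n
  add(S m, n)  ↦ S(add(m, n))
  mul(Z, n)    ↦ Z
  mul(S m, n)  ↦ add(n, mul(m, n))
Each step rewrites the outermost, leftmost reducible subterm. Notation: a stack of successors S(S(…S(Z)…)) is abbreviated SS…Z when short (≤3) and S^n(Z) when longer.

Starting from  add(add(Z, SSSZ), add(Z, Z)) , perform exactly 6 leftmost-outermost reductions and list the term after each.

  start: add(add(Z, SSSZ), add(Z, Z))
  [1] add(SSSZ, add(Z, Z))
  [2] S(add(SSZ, add(Z, Z)))
  [3] S(S(add(SZ, add(Z, Z))))
  [4] S(S(S(add(Z, add(Z, Z)))))
  [5] S(S(S(add(Z, Z))))
  [6] SSSZ

Answer: after 6 steps: SSSZ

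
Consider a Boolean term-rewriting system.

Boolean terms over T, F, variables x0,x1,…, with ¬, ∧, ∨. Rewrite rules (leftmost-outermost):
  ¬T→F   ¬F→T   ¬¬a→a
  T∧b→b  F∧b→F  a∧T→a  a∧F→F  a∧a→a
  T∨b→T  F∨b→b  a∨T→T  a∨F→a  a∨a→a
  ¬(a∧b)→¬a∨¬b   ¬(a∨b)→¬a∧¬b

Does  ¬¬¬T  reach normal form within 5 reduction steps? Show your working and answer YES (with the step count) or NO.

  start: ¬¬¬T
  →1  ¬T
  →2  F

Answer: YES — reaches normal form F in 2 ≤ 5 steps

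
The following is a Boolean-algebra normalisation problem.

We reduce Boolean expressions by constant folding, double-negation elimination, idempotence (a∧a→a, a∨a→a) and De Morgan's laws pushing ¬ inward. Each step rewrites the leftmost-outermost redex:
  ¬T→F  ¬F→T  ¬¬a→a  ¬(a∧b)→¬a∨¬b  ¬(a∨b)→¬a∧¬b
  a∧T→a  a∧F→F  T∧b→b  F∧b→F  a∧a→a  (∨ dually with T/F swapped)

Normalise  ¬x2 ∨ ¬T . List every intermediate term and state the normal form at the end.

Answer: normal form = ¬x2  (in 2 steps)

Derivation:
  start: ¬x2 ∨ ¬T
  step 1: ¬x2 ∨ F
  step 2: ¬x2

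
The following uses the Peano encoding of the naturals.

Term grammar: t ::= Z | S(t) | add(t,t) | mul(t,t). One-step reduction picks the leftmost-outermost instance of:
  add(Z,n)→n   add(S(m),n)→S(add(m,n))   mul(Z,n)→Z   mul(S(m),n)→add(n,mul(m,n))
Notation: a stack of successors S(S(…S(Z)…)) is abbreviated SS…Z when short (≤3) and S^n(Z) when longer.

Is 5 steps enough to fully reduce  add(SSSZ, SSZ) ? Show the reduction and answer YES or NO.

Answer: YES — reaches normal form S^5(Z) in 4 ≤ 5 steps

Working:
  start: add(SSSZ, SSZ)
  [1] S(add(SSZ, SSZ))
  [2] S(S(add(SZ, SSZ)))
  [3] S(S(S(add(Z, SSZ))))
  [4] S^5(Z)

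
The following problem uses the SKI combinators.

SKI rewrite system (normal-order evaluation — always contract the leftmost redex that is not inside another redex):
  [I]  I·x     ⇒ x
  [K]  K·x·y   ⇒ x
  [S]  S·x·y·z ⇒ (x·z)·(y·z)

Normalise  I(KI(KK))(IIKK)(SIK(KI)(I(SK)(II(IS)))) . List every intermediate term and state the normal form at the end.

Answer: normal form = K  (in 6 steps)

Reduction:
  start: I(KI(KK))(IIKK)(SIK(KI)(I(SK)(II(IS))))
  step 1: KI(KK)(IIKK)(SIK(KI)(I(SK)(II(IS))))
  step 2: I(IIKK)(SIK(KI)(I(SK)(II(IS))))
  step 3: IIKK(SIK(KI)(I(SK)(II(IS))))
  step 4: IKK(SIK(KI)(I(SK)(II(IS))))
  step 5: KK(SIK(KI)(I(SK)(II(IS))))
  step 6: K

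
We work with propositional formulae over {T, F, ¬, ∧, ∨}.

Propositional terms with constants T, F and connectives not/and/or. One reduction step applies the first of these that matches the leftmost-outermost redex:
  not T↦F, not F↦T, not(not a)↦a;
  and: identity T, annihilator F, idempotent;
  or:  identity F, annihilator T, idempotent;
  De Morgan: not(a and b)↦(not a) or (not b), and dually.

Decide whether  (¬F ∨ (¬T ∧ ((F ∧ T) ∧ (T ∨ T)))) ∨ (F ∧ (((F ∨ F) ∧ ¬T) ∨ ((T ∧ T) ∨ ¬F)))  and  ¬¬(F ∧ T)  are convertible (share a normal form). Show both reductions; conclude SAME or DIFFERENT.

Term A:
  start: (¬F ∨ (¬T ∧ ((F ∧ T) ∧ (T ∨ T)))) ∨ (F ∧ (((F ∨ F) ∧ ¬T) ∨ ((T ∧ T) ∨ ¬F)))
  →1  (T ∨ (¬T ∧ ((F ∧ T) ∧ (T ∨ T)))) ∨ (F ∧ (((F ∨ F) ∧ ¬T) ∨ ((T ∧ T) ∨ ¬F)))
  →2  T ∨ (F ∧ (((F ∨ F) ∧ ¬T) ∨ ((T ∧ T) ∨ ¬F)))
  →3  T

Term B:
  start: ¬¬(F ∧ T)
  →1  F ∧ T
  →2  F

Answer: DIFFERENT — A ⇓ T, B ⇓ F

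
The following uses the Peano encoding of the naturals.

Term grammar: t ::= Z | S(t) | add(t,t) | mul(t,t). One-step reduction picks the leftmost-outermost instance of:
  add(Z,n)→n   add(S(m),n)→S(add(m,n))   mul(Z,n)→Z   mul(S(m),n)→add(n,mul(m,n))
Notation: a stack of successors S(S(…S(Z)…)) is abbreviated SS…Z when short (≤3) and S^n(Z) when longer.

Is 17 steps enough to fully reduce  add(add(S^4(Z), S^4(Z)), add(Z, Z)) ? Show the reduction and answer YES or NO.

Answer: YES — reaches normal form S^8(Z) in 15 ≤ 17 steps

Reduction:
  start: add(add(S^4(Z), S^4(Z)), add(Z, Z))
  [1] add(S(add(SSSZ, S^4(Z))), add(Z, Z))
  [2] S(add(add(SSSZ, S^4(Z)), add(Z, Z)))
  [3] S(add(S(add(SSZ, S^4(Z))), add(Z, Z)))
  [4] S(S(add(add(SSZ, S^4(Z)), add(Z, Z))))
  [5] S(S(add(S(add(SZ, S^4(Z))), add(Z, Z))))
  [6] S(S(S(add(add(SZ, S^4(Z)), add(Z, Z)))))
  [7] S(S(S(add(S(add(Z, S^4(Z))), add(Z, Z)))))
  [8] S(S(S(S(add(add(Z, S^4(Z)), add(Z, Z))))))
  [9] S(S(S(S(add(S^4(Z), add(Z, Z))))))
  [10] S(S(S(S(S(add(SSSZ, add(Z, Z)))))))
  [11] S(S(S(S(S(S(add(SSZ, add(Z, Z))))))))
  [12] S(S(S(S(S(S(S(add(SZ, add(Z, Z)))))))))
  [13] S(S(S(S(S(S(S(S(add(Z, add(Z, Z))))))))))
  [14] S(S(S(S(S(S(S(S(add(Z, Z)))))))))
  [15] S^8(Z)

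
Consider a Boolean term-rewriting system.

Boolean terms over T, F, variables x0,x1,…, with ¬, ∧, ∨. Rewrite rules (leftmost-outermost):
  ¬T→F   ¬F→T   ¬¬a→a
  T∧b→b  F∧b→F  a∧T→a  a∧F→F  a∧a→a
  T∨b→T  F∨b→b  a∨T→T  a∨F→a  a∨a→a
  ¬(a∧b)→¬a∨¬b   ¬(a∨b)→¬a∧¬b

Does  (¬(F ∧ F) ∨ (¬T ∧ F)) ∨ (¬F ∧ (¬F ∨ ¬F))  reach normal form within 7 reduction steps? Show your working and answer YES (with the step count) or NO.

Answer: YES — reaches normal form T in 5 ≤ 7 steps

Reduction:
  start: (¬(F ∧ F) ∨ (¬T ∧ F)) ∨ (¬F ∧ (¬F ∨ ¬F))
  →1  ((¬F ∨ ¬F) ∨ (¬T ∧ F)) ∨ (¬F ∧ (¬F ∨ ¬F))
  →2  (¬F ∨ (¬T ∧ F)) ∨ (¬F ∧ (¬F ∨ ¬F))
  →3  (T ∨ (¬T ∧ F)) ∨ (¬F ∧ (¬F ∨ ¬F))
  →4  T ∨ (¬F ∧ (¬F ∨ ¬F))
  →5  T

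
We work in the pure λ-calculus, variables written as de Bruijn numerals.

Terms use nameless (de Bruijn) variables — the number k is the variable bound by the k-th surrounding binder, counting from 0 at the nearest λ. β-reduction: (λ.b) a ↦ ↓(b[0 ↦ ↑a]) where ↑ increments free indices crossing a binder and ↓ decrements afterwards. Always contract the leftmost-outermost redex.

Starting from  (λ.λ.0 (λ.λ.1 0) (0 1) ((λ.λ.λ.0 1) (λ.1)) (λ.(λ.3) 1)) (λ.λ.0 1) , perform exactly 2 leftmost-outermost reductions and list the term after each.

  start: (λ.λ.0 (λ.λ.1 0) (0 1) ((λ.λ.λ.0 1) (λ.1)) (λ.(λ.3) 1)) (λ.λ.0 1)
  →1  λ.0 (λ.λ.1 0) (0 (λ.λ.0 1)) ((λ.λ.λ.0 1) (λ.1)) (λ.(λ.λ.λ.0 1) 1)
  →2  λ.0 (λ.λ.1 0) (0 (λ.λ.0 1)) (λ.λ.0 1) (λ.(λ.λ.λ.0 1) 1)

Answer: after 2 steps: λ.0 (λ.λ.1 0) (0 (λ.λ.0 1)) (λ.λ.0 1) (λ.(λ.λ.λ.0 1) 1)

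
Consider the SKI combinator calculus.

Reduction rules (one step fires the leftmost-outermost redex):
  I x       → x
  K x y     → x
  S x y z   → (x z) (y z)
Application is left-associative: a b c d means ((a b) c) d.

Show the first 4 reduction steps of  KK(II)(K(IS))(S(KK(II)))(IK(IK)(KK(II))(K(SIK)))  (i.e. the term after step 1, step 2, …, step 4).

Answer: after 4 steps: S

Working:
  start: KK(II)(K(IS))(S(KK(II)))(IK(IK)(KK(II))(K(SIK)))
  [1] K(K(IS))(S(KK(II)))(IK(IK)(KK(II))(K(SIK)))
  [2] K(IS)(IK(IK)(KK(II))(K(SIK)))
  [3] IS
  [4] S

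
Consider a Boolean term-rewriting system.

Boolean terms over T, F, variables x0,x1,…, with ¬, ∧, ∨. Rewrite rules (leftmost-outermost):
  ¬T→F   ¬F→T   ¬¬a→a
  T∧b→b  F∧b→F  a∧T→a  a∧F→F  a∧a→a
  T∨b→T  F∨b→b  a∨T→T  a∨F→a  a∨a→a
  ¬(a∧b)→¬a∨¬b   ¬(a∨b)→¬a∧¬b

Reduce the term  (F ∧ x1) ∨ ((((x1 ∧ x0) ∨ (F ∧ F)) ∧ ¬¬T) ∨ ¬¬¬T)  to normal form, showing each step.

  start: (F ∧ x1) ∨ ((((x1 ∧ x0) ∨ (F ∧ F)) ∧ ¬¬T) ∨ ¬¬¬T)
  step 1: F ∨ ((((x1 ∧ x0) ∨ (F ∧ F)) ∧ ¬¬T) ∨ ¬¬¬T)
  step 2: (((x1 ∧ x0) ∨ (F ∧ F)) ∧ ¬¬T) ∨ ¬¬¬T
  step 3: (((x1 ∧ x0) ∨ F) ∧ ¬¬T) ∨ ¬¬¬T
  step 4: ((x1 ∧ x0) ∧ ¬¬T) ∨ ¬¬¬T
  step 5: ((x1 ∧ x0) ∧ T) ∨ ¬¬¬T
  step 6: (x1 ∧ x0) ∨ ¬¬¬T
  step 7: (x1 ∧ x0) ∨ ¬T
  step 8: (x1 ∧ x0) ∨ F
  step 9: x1 ∧ x0

Answer: normal form = x1 ∧ x0  (in 9 steps)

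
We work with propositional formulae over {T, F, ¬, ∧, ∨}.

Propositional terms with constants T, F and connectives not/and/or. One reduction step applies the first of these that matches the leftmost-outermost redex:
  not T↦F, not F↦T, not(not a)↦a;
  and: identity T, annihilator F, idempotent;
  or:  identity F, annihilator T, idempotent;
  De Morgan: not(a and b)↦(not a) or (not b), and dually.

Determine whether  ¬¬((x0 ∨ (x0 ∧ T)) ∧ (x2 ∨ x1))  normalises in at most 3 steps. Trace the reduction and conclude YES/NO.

Answer: YES — reaches normal form x0 ∧ (x2 ∨ x1) in 3 ≤ 3 steps

Derivation:
  start: ¬¬((x0 ∨ (x0 ∧ T)) ∧ (x2 ∨ x1))
  [1] (x0 ∨ (x0 ∧ T)) ∧ (x2 ∨ x1)
  [2] (x0 ∨ x0) ∧ (x2 ∨ x1)
  [3] x0 ∧ (x2 ∨ x1)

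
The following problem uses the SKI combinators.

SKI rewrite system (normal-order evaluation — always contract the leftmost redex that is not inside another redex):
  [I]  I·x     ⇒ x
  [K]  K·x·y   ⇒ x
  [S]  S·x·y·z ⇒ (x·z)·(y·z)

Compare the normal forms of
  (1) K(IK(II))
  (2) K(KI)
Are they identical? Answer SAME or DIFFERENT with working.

Term A:
  start: K(IK(II))
  [1] K(K(II))
  [2] K(KI)

Term B:
  start: K(KI)

Answer: SAME — A ⇓ K(KI), B ⇓ K(KI)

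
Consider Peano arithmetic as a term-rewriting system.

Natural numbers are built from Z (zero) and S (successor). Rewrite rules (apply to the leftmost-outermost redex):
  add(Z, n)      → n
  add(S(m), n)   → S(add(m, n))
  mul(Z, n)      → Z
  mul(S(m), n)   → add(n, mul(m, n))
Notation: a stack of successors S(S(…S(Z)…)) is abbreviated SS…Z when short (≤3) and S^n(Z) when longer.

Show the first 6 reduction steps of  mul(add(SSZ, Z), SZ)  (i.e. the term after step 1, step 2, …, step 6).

  start: mul(add(SSZ, Z), SZ)
  [1] mul(S(add(SZ, Z)), SZ)
  [2] add(SZ, mul(add(SZ, Z), SZ))
  [3] S(add(Z, mul(add(SZ, Z), SZ)))
  [4] S(mul(add(SZ, Z), SZ))
  [5] S(mul(S(add(Z, Z)), SZ))
  [6] S(add(SZ, mul(add(Z, Z), SZ)))

Answer: after 6 steps: S(add(SZ, mul(add(Z, Z), SZ)))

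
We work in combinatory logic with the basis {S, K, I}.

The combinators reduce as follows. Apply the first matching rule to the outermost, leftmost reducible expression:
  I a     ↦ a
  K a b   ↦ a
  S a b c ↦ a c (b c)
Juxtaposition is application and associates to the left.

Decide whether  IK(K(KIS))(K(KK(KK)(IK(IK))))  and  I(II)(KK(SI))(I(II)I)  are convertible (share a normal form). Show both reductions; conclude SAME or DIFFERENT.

Answer: SAME — A ⇓ KI, B ⇓ KI

Reduction:
Term A:
  start: IK(K(KIS))(K(KK(KK)(IK(IK))))
  step 1: K(K(KIS))(K(KK(KK)(IK(IK))))
  step 2: K(KIS)
  step 3: KI

Term B:
  start: I(II)(KK(SI))(I(II)I)
  step 1: II(KK(SI))(I(II)I)
  step 2: I(KK(SI))(I(II)I)
  step 3: KK(SI)(I(II)I)
  step 4: K(I(II)I)
  step 5: K(III)
  step 6: K(II)
  step 7: KI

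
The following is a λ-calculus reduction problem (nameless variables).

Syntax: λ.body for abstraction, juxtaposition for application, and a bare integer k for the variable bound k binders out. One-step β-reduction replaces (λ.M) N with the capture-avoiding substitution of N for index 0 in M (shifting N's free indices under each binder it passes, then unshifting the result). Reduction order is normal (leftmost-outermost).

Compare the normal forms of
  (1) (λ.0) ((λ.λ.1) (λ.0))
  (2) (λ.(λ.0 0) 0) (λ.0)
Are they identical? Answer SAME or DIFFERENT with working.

Answer: DIFFERENT — A ⇓ λ.λ.0, B ⇓ λ.0

Reduction:
Term A:
  start: (λ.0) ((λ.λ.1) (λ.0))
  step 1: (λ.λ.1) (λ.0)
  step 2: λ.λ.0

Term B:
  start: (λ.(λ.0 0) 0) (λ.0)
  step 1: (λ.0 0) (λ.0)
  step 2: (λ.0) (λ.0)
  step 3: λ.0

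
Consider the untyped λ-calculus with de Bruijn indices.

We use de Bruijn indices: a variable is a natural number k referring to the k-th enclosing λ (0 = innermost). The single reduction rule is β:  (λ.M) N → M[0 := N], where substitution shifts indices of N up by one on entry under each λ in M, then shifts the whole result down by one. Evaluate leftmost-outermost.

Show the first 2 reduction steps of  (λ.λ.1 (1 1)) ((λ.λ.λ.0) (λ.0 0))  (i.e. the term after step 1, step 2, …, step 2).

Answer: after 2 steps: λ.(λ.λ.0) ((λ.λ.λ.0) (λ.0 0) ((λ.λ.λ.0) (λ.0 0)))

Reduction:
  start: (λ.λ.1 (1 1)) ((λ.λ.λ.0) (λ.0 0))
  →1  λ.(λ.λ.λ.0) (λ.0 0) ((λ.λ.λ.0) (λ.0 0) ((λ.λ.λ.0) (λ.0 0)))
  →2  λ.(λ.λ.0) ((λ.λ.λ.0) (λ.0 0) ((λ.λ.λ.0) (λ.0 0)))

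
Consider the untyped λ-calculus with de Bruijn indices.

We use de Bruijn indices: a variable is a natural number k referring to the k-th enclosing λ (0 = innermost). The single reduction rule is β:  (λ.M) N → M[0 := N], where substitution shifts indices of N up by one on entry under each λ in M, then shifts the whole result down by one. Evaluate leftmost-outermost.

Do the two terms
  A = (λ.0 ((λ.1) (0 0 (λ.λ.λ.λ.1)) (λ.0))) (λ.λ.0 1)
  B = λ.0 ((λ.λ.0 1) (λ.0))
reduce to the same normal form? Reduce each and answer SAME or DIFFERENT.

Answer: SAME — A ⇓ λ.0 (λ.0 (λ.0)), B ⇓ λ.0 (λ.0 (λ.0))

Derivation:
Term A:
  start: (λ.0 ((λ.1) (0 0 (λ.λ.λ.λ.1)) (λ.0))) (λ.λ.0 1)
  [1] (λ.λ.0 1) ((λ.λ.λ.0 1) ((λ.λ.0 1) (λ.λ.0 1) (λ.λ.λ.λ.1)) (λ.0))
  [2] λ.0 ((λ.λ.λ.0 1) ((λ.λ.0 1) (λ.λ.0 1) (λ.λ.λ.λ.1)) (λ.0))
  [3] λ.0 ((λ.λ.0 1) (λ.0))
  [4] λ.0 (λ.0 (λ.0))

Term B:
  start: λ.0 ((λ.λ.0 1) (λ.0))
  [1] λ.0 (λ.0 (λ.0))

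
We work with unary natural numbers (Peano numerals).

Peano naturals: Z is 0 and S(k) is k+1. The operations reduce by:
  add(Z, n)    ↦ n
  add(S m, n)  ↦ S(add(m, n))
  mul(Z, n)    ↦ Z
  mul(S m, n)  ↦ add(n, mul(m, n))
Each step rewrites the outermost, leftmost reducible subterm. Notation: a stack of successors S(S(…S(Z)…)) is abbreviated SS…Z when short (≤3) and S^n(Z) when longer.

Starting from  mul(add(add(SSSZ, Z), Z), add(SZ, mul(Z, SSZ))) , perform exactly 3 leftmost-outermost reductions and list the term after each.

Answer: after 3 steps: add(add(SZ, mul(Z, SSZ)), mul(add(add(SSZ, Z), Z), add(SZ, mul(Z, SSZ))))

Reduction:
  start: mul(add(add(SSSZ, Z), Z), add(SZ, mul(Z, SSZ)))
  step 1: mul(add(S(add(SSZ, Z)), Z), add(SZ, mul(Z, SSZ)))
  step 2: mul(S(add(add(SSZ, Z), Z)), add(SZ, mul(Z, SSZ)))
  step 3: add(add(SZ, mul(Z, SSZ)), mul(add(add(SSZ, Z), Z), add(SZ, mul(Z, SSZ))))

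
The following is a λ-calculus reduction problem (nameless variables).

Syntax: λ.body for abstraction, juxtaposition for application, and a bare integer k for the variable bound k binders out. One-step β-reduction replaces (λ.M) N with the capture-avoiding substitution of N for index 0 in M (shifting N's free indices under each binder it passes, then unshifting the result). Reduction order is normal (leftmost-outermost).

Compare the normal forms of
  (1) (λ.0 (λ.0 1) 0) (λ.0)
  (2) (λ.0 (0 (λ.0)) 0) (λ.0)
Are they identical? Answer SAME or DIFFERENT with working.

Term A:
  start: (λ.0 (λ.0 1) 0) (λ.0)
  [1] (λ.0) (λ.0 (λ.0)) (λ.0)
  [2] (λ.0 (λ.0)) (λ.0)
  [3] (λ.0) (λ.0)
  [4] λ.0

Term B:
  start: (λ.0 (0 (λ.0)) 0) (λ.0)
  [1] (λ.0) ((λ.0) (λ.0)) (λ.0)
  [2] (λ.0) (λ.0) (λ.0)
  [3] (λ.0) (λ.0)
  [4] λ.0

Answer: SAME — A ⇓ λ.0, B ⇓ λ.0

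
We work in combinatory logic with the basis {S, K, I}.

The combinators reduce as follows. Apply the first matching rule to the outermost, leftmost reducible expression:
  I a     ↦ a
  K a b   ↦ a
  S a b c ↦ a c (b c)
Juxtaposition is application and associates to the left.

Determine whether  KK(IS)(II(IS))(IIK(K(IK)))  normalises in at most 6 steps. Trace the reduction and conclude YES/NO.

  start: KK(IS)(II(IS))(IIK(K(IK)))
  step 1: K(II(IS))(IIK(K(IK)))
  step 2: II(IS)
  step 3: I(IS)
  step 4: IS
  step 5: S

Answer: YES — reaches normal form S in 5 ≤ 6 steps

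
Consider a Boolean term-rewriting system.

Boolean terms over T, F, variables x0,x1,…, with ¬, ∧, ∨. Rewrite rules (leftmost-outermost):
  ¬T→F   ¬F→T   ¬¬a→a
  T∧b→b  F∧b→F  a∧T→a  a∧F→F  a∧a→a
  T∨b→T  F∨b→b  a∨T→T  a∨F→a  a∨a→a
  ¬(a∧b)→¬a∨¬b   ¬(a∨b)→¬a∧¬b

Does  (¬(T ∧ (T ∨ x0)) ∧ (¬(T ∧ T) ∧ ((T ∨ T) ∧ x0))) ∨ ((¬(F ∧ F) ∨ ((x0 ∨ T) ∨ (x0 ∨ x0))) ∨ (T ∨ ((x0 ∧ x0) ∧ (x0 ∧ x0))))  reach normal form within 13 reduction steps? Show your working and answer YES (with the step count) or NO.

Answer: YES — reaches normal form T in 13 ≤ 13 steps

Derivation:
  start: (¬(T ∧ (T ∨ x0)) ∧ (¬(T ∧ T) ∧ ((T ∨ T) ∧ x0))) ∨ ((¬(F ∧ F) ∨ ((x0 ∨ T) ∨ (x0 ∨ x0))) ∨ (T ∨ ((x0 ∧ x0) ∧ (x0 ∧ x0))))
  step 1: ((¬T ∨ ¬(T ∨ x0)) ∧ (¬(T ∧ T) ∧ ((T ∨ T) ∧ x0))) ∨ ((¬(F ∧ F) ∨ ((x0 ∨ T) ∨ (x0 ∨ x0))) ∨ (T ∨ ((x0 ∧ x0) ∧ (x0 ∧ x0))))
  step 2: ((F ∨ ¬(T ∨ x0)) ∧ (¬(T ∧ T) ∧ ((T ∨ T) ∧ x0))) ∨ ((¬(F ∧ F) ∨ ((x0 ∨ T) ∨ (x0 ∨ x0))) ∨ (T ∨ ((x0 ∧ x0) ∧ (x0 ∧ x0))))
  step 3: (¬(T ∨ x0) ∧ (¬(T ∧ T) ∧ ((T ∨ T) ∧ x0))) ∨ ((¬(F ∧ F) ∨ ((x0 ∨ T) ∨ (x0 ∨ x0))) ∨ (T ∨ ((x0 ∧ x0) ∧ (x0 ∧ x0))))
  step 4: ((¬T ∧ ¬x0) ∧ (¬(T ∧ T) ∧ ((T ∨ T) ∧ x0))) ∨ ((¬(F ∧ F) ∨ ((x0 ∨ T) ∨ (x0 ∨ x0))) ∨ (T ∨ ((x0 ∧ x0) ∧ (x0 ∧ x0))))
  step 5: ((F ∧ ¬x0) ∧ (¬(T ∧ T) ∧ ((T ∨ T) ∧ x0))) ∨ ((¬(F ∧ F) ∨ ((x0 ∨ T) ∨ (x0 ∨ x0))) ∨ (T ∨ ((x0 ∧ x0) ∧ (x0 ∧ x0))))
  step 6: (F ∧ (¬(T ∧ T) ∧ ((T ∨ T) ∧ x0))) ∨ ((¬(F ∧ F) ∨ ((x0 ∨ T) ∨ (x0 ∨ x0))) ∨ (T ∨ ((x0 ∧ x0) ∧ (x0 ∧ x0))))
  step 7: F ∨ ((¬(F ∧ F) ∨ ((x0 ∨ T) ∨ (x0 ∨ x0))) ∨ (T ∨ ((x0 ∧ x0) ∧ (x0 ∧ x0))))
  step 8: (¬(F ∧ F) ∨ ((x0 ∨ T) ∨ (x0 ∨ x0))) ∨ (T ∨ ((x0 ∧ x0) ∧ (x0 ∧ x0)))
  step 9: ((¬F ∨ ¬F) ∨ ((x0 ∨ T) ∨ (x0 ∨ x0))) ∨ (T ∨ ((x0 ∧ x0) ∧ (x0 ∧ x0)))
  step 10: (¬F ∨ ((x0 ∨ T) ∨ (x0 ∨ x0))) ∨ (T ∨ ((x0 ∧ x0) ∧ (x0 ∧ x0)))
  step 11: (T ∨ ((x0 ∨ T) ∨ (x0 ∨ x0))) ∨ (T ∨ ((x0 ∧ x0) ∧ (x0 ∧ x0)))
  step 12: T ∨ (T ∨ ((x0 ∧ x0) ∧ (x0 ∧ x0)))
  step 13: T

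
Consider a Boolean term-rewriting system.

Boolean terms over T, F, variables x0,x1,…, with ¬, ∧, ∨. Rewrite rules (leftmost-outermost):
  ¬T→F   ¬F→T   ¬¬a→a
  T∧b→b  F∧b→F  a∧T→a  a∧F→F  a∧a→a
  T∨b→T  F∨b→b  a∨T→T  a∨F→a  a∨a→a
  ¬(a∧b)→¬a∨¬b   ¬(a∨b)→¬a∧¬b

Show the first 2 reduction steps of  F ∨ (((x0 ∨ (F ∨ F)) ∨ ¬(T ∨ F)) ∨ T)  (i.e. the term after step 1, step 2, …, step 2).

Answer: after 2 steps: T

Working:
  start: F ∨ (((x0 ∨ (F ∨ F)) ∨ ¬(T ∨ F)) ∨ T)
  step 1: ((x0 ∨ (F ∨ F)) ∨ ¬(T ∨ F)) ∨ T
  step 2: T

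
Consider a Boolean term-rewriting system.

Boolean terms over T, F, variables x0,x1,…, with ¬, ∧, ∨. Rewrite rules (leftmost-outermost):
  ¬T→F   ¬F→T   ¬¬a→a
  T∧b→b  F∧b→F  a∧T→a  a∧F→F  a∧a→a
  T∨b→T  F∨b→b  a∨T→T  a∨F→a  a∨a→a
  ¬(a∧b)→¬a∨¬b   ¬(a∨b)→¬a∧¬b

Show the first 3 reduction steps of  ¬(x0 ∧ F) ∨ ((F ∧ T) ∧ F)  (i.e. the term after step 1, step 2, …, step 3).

  start: ¬(x0 ∧ F) ∨ ((F ∧ T) ∧ F)
  step 1: (¬x0 ∨ ¬F) ∨ ((F ∧ T) ∧ F)
  step 2: (¬x0 ∨ T) ∨ ((F ∧ T) ∧ F)
  step 3: T ∨ ((F ∧ T) ∧ F)

Answer: after 3 steps: T ∨ ((F ∧ T) ∧ F)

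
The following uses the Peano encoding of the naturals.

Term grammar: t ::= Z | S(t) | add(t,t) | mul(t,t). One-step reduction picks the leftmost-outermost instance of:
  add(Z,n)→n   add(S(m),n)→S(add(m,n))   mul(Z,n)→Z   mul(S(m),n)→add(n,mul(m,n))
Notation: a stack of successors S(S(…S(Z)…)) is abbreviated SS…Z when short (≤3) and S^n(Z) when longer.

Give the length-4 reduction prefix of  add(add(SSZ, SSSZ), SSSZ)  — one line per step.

  start: add(add(SSZ, SSSZ), SSSZ)
  →1  add(S(add(SZ, SSSZ)), SSSZ)
  →2  S(add(add(SZ, SSSZ), SSSZ))
  →3  S(add(S(add(Z, SSSZ)), SSSZ))
  →4  S(S(add(add(Z, SSSZ), SSSZ)))

Answer: after 4 steps: S(S(add(add(Z, SSSZ), SSSZ)))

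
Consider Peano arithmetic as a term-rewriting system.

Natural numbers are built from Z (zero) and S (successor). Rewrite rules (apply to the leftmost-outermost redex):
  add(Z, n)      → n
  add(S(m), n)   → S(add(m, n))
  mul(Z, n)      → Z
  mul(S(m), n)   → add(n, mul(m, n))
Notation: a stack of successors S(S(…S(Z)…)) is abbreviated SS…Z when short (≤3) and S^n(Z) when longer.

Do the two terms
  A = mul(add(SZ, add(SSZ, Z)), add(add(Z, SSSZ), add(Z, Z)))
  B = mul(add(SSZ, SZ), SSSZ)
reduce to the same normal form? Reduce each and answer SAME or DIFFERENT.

Answer: SAME — A ⇓ S^9(Z), B ⇓ S^9(Z)

Working:
Term A:
  start: mul(add(SZ, add(SSZ, Z)), add(add(Z, SSSZ), add(Z, Z)))
  step 1: mul(S(add(Z, add(SSZ, Z))), add(add(Z, SSSZ), add(Z, Z)))
  step 2: add(add(add(Z, SSSZ), add(Z, Z)), mul(add(Z, add(SSZ, Z)), add(add(Z, SSSZ), add(Z, Z))))
  step 3: add(add(SSSZ, add(Z, Z)), mul(add(Z, add(SSZ, Z)), add(add(Z, SSSZ), add(Z, Z))))
  step 4: add(S(add(SSZ, add(Z, Z))), mul(add(Z, add(SSZ, Z)), add(add(Z, SSSZ), add(Z, Z))))
  step 5: S(add(add(SSZ, add(Z, Z)), mul(add(Z, add(SSZ, Z)), add(add(Z, SSSZ), add(Z, Z)))))
  step 6: S(add(S(add(SZ, add(Z, Z))), mul(add(Z, add(SSZ, Z)), add(add(Z, SSSZ), add(Z, Z)))))
  step 7: S(S(add(add(SZ, add(Z, Z)), mul(add(Z, add(SSZ, Z)), add(add(Z, SSSZ), add(Z, Z))))))
  step 8: S(S(add(S(add(Z, add(Z, Z))), mul(add(Z, add(SSZ, Z)), add(add(Z, SSSZ), add(Z, Z))))))
  step 9: S(S(S(add(add(Z, add(Z, Z)), mul(add(Z, add(SSZ, Z)), add(add(Z, SSSZ), add(Z, Z)))))))
  step 10: S(S(S(add(add(Z, Z), mul(add(Z, add(SSZ, Z)), add(add(Z, SSSZ), add(Z, Z)))))))
  step 11: S(S(S(add(Z, mul(add(Z, add(SSZ, Z)), add(add(Z, SSSZ), add(Z, Z)))))))
  step 12: S(S(S(mul(add(Z, add(SSZ, Z)), add(add(Z, SSSZ), add(Z, Z))))))
  step 13: S(S(S(mul(add(SSZ, Z), add(add(Z, SSSZ), add(Z, Z))))))
  step 14: S(S(S(mul(S(add(SZ, Z)), add(add(Z, SSSZ), add(Z, Z))))))
  step 15: S(S(S(add(add(add(Z, SSSZ), add(Z, Z)), mul(add(SZ, Z), add(add(Z, SSSZ), add(Z, Z)))))))
  step 16: S(S(S(add(add(SSSZ, add(Z, Z)), mul(add(SZ, Z), add(add(Z, SSSZ), add(Z, Z)))))))
  step 17: S(S(S(add(S(add(SSZ, add(Z, Z))), mul(add(SZ, Z), add(add(Z, SSSZ), add(Z, Z)))))))
  step 18: S(S(S(S(add(add(SSZ, add(Z, Z)), mul(add(SZ, Z), add(add(Z, SSSZ), add(Z, Z))))))))
  step 19: S(S(S(S(add(S(add(SZ, add(Z, Z))), mul(add(SZ, Z), add(add(Z, SSSZ), add(Z, Z))))))))
  step 20: S(S(S(S(S(add(add(SZ, add(Z, Z)), mul(add(SZ, Z), add(add(Z, SSSZ), add(Z, Z)))))))))
  step 21: S(S(S(S(S(add(S(add(Z, add(Z, Z))), mul(add(SZ, Z), add(add(Z, SSSZ), add(Z, Z)))))))))
  step 22: S(S(S(S(S(S(add(add(Z, add(Z, Z)), mul(add(SZ, Z), add(add(Z, SSSZ), add(Z, Z))))))))))
  step 23: S(S(S(S(S(S(add(add(Z, Z), mul(add(SZ, Z), add(add(Z, SSSZ), add(Z, Z))))))))))
  step 24: S(S(S(S(S(S(add(Z, mul(add(SZ, Z), add(add(Z, SSSZ), add(Z, Z))))))))))
  step 25: S(S(S(S(S(S(mul(add(SZ, Z), add(add(Z, SSSZ), add(Z, Z)))))))))
  step 26: S(S(S(S(S(S(mul(S(add(Z, Z)), add(add(Z, SSSZ), add(Z, Z)))))))))
  step 27: S(S(S(S(S(S(add(add(add(Z, SSSZ), add(Z, Z)), mul(add(Z, Z), add(add(Z, SSSZ), add(Z, Z))))))))))
  step 28: S(S(S(S(S(S(add(add(SSSZ, add(Z, Z)), mul(add(Z, Z), add(add(Z, SSSZ), add(Z, Z))))))))))
  step 29: S(S(S(S(S(S(add(S(add(SSZ, add(Z, Z))), mul(add(Z, Z), add(add(Z, SSSZ), add(Z, Z))))))))))
  step 30: S(S(S(S(S(S(S(add(add(SSZ, add(Z, Z)), mul(add(Z, Z), add(add(Z, SSSZ), add(Z, Z)))))))))))
  step 31: S(S(S(S(S(S(S(add(S(add(SZ, add(Z, Z))), mul(add(Z, Z), add(add(Z, SSSZ), add(Z, Z)))))))))))
  step 32: S(S(S(S(S(S(S(S(add(add(SZ, add(Z, Z)), mul(add(Z, Z), add(add(Z, SSSZ), add(Z, Z))))))))))))
  step 33: S(S(S(S(S(S(S(S(add(S(add(Z, add(Z, Z))), mul(add(Z, Z), add(add(Z, SSSZ), add(Z, Z))))))))))))
  step 34: S(S(S(S(S(S(S(S(S(add(add(Z, add(Z, Z)), mul(add(Z, Z), add(add(Z, SSSZ), add(Z, Z)))))))))))))
  step 35: S(S(S(S(S(S(S(S(S(add(add(Z, Z), mul(add(Z, Z), add(add(Z, SSSZ), add(Z, Z)))))))))))))
  step 36: S(S(S(S(S(S(S(S(S(add(Z, mul(add(Z, Z), add(add(Z, SSSZ), add(Z, Z)))))))))))))
  step 37: S(S(S(S(S(S(S(S(S(mul(add(Z, Z), add(add(Z, SSSZ), add(Z, Z))))))))))))
  step 38: S(S(S(S(S(S(S(S(S(mul(Z, add(add(Z, SSSZ), add(Z, Z))))))))))))
  step 39: S^9(Z)

Term B:
  start: mul(add(SSZ, SZ), SSSZ)
  step 1: mul(S(add(SZ, SZ)), SSSZ)
  step 2: add(SSSZ, mul(add(SZ, SZ), SSSZ))
  step 3: S(add(SSZ, mul(add(SZ, SZ), SSSZ)))
  step 4: S(S(add(SZ, mul(add(SZ, SZ), SSSZ))))
  step 5: S(S(S(add(Z, mul(add(SZ, SZ), SSSZ)))))
  step 6: S(S(S(mul(add(SZ, SZ), SSSZ))))
  step 7: S(S(S(mul(S(add(Z, SZ)), SSSZ))))
  step 8: S(S(S(add(SSSZ, mul(add(Z, SZ), SSSZ)))))
  step 9: S(S(S(S(add(SSZ, mul(add(Z, SZ), SSSZ))))))
  step 10: S(S(S(S(S(add(SZ, mul(add(Z, SZ), SSSZ)))))))
  step 11: S(S(S(S(S(S(add(Z, mul(add(Z, SZ), SSSZ))))))))
  step 12: S(S(S(S(S(S(mul(add(Z, SZ), SSSZ)))))))
  step 13: S(S(S(S(S(S(mul(SZ, SSSZ)))))))
  step 14: S(S(S(S(S(S(add(SSSZ, mul(Z, SSSZ))))))))
  step 15: S(S(S(S(S(S(S(add(SSZ, mul(Z, SSSZ)))))))))
  step 16: S(S(S(S(S(S(S(S(add(SZ, mul(Z, SSSZ))))))))))
  step 17: S(S(S(S(S(S(S(S(S(add(Z, mul(Z, SSSZ)))))))))))
  step 18: S(S(S(S(S(S(S(S(S(mul(Z, SSSZ))))))))))
  step 19: S^9(Z)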